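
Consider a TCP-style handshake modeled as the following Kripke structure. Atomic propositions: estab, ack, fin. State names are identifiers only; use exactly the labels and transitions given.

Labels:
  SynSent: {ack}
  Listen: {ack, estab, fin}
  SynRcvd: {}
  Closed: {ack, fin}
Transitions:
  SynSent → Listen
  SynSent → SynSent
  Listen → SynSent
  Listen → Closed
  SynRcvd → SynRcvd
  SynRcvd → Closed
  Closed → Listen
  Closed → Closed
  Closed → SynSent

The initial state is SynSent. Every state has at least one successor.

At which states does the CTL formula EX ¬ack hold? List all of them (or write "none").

States satisfying ¬ack: {SynRcvd}.
States satisfying EX ¬ack: {SynRcvd}.

{SynRcvd}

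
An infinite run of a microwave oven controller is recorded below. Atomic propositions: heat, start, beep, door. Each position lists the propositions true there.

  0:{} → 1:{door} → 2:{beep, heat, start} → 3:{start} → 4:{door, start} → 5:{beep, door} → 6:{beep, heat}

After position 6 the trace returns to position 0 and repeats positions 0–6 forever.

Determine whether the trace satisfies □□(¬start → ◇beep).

□(¬start → ◇beep) holds at every position 0..6, and those are all positions ever visited, so □□(¬start → ◇beep) holds.

Satisfied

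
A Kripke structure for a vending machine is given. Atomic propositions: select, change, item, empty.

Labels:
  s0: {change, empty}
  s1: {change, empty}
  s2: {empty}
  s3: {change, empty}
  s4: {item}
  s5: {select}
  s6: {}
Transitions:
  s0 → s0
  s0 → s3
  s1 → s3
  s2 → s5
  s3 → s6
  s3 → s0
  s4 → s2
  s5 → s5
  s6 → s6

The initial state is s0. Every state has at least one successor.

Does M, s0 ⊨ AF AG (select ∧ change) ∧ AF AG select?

No

States satisfying AG (select ∧ change): ∅.
States satisfying AF AG (select ∧ change): ∅.
States satisfying AG select: {s5}.
States satisfying AF AG select: {s2, s4, s5}.
States satisfying AF AG (select ∧ change) ∧ AF AG select: ∅.
s0 ∉ Sat(AF AG (select ∧ change) ∧ AF AG select).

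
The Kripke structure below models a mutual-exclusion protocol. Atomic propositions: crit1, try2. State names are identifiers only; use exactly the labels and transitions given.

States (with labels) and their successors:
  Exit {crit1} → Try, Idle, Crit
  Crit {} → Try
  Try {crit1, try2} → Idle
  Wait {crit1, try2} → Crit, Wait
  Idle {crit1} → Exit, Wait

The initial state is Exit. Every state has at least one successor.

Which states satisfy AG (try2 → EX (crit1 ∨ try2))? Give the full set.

{Exit, Crit, Try, Wait, Idle}

States satisfying try2 → EX (crit1 ∨ try2): {Exit, Crit, Try, Wait, Idle}.
States satisfying AG (try2 → EX (crit1 ∨ try2)): {Exit, Crit, Try, Wait, Idle}.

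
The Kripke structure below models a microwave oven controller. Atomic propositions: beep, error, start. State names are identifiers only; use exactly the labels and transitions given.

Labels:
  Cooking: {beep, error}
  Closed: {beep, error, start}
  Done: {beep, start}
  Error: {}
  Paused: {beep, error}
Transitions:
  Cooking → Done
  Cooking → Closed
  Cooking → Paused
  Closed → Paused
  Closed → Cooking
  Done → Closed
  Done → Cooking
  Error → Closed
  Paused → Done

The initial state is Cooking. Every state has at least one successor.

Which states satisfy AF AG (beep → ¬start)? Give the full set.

none

States satisfying AG (beep → ¬start): ∅.
States satisfying AF AG (beep → ¬start): ∅.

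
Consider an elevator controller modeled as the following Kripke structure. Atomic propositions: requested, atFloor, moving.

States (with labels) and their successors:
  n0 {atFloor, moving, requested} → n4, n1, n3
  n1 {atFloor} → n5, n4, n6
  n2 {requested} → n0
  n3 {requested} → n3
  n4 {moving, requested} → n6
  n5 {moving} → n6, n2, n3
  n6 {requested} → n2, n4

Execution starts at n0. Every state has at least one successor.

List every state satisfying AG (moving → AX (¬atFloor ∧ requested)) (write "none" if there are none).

States satisfying moving → AX (¬atFloor ∧ requested): {n1, n2, n3, n4, n5, n6}.
States satisfying AG (moving → AX (¬atFloor ∧ requested)): {n3}.

{n3}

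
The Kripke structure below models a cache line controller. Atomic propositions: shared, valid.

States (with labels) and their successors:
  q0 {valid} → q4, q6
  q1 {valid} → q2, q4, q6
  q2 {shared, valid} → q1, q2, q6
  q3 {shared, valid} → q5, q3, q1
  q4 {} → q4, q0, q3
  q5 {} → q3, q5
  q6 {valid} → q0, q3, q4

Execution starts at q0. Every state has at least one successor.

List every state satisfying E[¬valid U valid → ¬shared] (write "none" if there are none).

States satisfying ¬valid: {q4, q5}.
States satisfying valid → ¬shared: {q0, q1, q4, q5, q6}.
States satisfying E[¬valid U valid → ¬shared]: {q0, q1, q4, q5, q6}.

{q0, q1, q4, q5, q6}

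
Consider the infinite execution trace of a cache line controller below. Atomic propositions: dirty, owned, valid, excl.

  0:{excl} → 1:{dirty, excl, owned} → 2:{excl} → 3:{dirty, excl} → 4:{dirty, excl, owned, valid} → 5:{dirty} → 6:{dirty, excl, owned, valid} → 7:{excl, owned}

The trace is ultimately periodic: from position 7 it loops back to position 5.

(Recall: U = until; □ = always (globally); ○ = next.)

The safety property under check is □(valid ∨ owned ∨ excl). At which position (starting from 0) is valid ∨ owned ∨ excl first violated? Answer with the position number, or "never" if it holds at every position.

Check valid ∨ owned ∨ excl at each position in order: 0 ✓, 1 ✓, 2 ✓, 3 ✓, 4 ✓.
At position 5 the labels are {dirty}, so valid ∨ owned ∨ excl is false there. This is the first violation.

5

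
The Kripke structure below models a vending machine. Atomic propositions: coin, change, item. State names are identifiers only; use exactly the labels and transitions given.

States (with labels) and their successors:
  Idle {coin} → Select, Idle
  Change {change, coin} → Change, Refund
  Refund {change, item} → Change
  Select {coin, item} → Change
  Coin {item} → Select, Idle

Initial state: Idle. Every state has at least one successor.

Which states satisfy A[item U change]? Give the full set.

States satisfying item: {Refund, Select, Coin}.
States satisfying change: {Change, Refund}.
States satisfying A[item U change]: {Change, Refund, Select}.

{Change, Refund, Select}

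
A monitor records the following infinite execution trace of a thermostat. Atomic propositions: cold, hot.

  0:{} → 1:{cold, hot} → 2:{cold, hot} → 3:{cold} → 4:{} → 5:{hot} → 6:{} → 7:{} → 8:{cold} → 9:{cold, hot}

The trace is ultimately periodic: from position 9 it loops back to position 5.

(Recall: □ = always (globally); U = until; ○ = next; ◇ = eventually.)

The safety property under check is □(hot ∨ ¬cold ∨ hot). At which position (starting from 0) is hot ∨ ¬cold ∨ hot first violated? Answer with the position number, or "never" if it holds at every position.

3

Check hot ∨ ¬cold ∨ hot at each position in order: 0 ✓, 1 ✓, 2 ✓.
At position 3 the labels are {cold}, so hot ∨ ¬cold ∨ hot is false there. This is the first violation.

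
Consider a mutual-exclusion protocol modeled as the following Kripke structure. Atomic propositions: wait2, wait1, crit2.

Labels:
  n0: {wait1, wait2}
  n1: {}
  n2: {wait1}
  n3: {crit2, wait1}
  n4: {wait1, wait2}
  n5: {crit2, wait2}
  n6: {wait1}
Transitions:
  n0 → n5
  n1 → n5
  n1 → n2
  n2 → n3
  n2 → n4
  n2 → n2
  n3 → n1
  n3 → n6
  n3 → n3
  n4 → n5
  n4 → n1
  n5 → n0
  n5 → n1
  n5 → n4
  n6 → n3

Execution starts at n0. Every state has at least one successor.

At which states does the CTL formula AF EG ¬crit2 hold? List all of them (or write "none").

{n1, n2, n4}

States satisfying EG ¬crit2: {n1, n2, n4}.
States satisfying AF EG ¬crit2: {n1, n2, n4}.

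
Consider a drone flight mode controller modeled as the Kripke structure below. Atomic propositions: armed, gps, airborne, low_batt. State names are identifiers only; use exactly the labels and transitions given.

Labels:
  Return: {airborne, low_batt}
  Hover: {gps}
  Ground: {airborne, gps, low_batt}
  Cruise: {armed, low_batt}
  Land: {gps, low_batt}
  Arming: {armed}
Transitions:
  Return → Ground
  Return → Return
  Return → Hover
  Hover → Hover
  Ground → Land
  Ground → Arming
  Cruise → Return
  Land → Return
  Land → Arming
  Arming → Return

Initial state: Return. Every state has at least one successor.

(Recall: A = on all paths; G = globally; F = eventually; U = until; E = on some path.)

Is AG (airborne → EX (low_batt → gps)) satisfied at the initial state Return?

Satisfied

States satisfying airborne → EX (low_batt → gps): {Return, Hover, Ground, Cruise, Land, Arming}.
States satisfying AG (airborne → EX (low_batt → gps)): {Return, Hover, Ground, Cruise, Land, Arming}.
Every state reachable from Return satisfies airborne → EX (low_batt → gps).
Return ∈ Sat(AG (airborne → EX (low_batt → gps))).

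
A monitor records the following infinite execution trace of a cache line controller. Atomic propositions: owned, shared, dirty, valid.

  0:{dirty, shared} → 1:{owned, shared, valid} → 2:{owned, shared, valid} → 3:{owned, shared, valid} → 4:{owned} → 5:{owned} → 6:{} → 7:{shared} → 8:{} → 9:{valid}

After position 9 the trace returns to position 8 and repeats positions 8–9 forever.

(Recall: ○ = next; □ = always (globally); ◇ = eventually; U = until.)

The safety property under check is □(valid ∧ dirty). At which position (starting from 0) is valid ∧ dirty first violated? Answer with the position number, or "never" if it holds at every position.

0

At position 0 the labels are {dirty, shared}, so valid ∧ dirty is false there. This is the first violation.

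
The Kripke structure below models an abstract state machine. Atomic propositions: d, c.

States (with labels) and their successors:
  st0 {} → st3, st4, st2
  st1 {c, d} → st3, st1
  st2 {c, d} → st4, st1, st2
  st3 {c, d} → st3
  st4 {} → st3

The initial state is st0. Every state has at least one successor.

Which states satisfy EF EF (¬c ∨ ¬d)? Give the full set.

States satisfying EF (¬c ∨ ¬d): {st0, st2, st4}.
States satisfying EF EF (¬c ∨ ¬d): {st0, st2, st4}.

{st0, st2, st4}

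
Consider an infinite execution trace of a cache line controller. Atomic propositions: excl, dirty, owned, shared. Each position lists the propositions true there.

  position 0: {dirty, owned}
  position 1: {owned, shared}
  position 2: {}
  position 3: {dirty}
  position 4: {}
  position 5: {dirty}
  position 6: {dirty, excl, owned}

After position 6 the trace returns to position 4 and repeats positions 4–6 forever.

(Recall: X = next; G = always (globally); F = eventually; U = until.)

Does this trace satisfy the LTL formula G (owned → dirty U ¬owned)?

owned → dirty U ¬owned must hold at every position from 0 onward. It fails at position 0, so G (owned → dirty U ¬owned) is false.
Positions where owned holds: 0, 1, 6.
Check dirty U ¬owned at each: 0→fails, 1→fails, 6→ok.

Violated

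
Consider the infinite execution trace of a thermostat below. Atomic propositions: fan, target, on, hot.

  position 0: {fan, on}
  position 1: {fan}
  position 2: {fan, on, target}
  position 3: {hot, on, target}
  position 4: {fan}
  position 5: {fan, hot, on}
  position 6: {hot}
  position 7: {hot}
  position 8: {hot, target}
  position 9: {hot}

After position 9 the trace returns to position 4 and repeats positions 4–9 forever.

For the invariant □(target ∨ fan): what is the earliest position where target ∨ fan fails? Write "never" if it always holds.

Check target ∨ fan at each position in order: 0 ✓, 1 ✓, 2 ✓, 3 ✓, 4 ✓, 5 ✓.
At position 6 the labels are {hot}, so target ∨ fan is false there. This is the first violation.

6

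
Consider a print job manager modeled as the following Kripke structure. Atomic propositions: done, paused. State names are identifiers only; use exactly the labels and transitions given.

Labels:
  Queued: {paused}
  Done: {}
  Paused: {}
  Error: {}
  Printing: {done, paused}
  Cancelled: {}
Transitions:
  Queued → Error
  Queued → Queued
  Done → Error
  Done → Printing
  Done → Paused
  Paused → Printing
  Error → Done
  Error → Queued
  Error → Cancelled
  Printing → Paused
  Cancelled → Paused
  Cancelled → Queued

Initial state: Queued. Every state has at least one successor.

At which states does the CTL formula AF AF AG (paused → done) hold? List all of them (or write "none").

{Paused, Printing}

States satisfying AF AG (paused → done): {Paused, Printing}.
States satisfying AF AF AG (paused → done): {Paused, Printing}.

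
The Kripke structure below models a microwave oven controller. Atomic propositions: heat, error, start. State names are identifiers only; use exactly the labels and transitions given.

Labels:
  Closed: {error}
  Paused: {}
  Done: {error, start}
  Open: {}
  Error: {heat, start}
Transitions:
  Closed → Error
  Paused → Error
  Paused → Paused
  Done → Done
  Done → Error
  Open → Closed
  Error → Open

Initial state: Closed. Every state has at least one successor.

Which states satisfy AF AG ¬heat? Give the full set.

none

States satisfying AG ¬heat: ∅.
States satisfying AF AG ¬heat: ∅.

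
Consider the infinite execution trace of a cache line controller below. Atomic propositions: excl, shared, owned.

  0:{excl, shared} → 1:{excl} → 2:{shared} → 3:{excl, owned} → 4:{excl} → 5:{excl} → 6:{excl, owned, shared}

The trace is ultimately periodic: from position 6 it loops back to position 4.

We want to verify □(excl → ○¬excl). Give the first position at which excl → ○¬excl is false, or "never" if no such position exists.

0

At position 0 the labels are {excl, shared} and the next position 1 has {excl}, so excl → ○¬excl is false there. This is the first violation.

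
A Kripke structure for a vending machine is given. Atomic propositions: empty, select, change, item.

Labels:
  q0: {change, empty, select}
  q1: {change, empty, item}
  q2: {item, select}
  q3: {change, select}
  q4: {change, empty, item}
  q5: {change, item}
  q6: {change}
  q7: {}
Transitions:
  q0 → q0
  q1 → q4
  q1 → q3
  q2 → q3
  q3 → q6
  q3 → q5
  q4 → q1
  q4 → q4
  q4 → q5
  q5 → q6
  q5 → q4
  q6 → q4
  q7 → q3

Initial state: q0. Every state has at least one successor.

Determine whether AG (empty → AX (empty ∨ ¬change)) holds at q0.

Yes

States satisfying empty → AX (empty ∨ ¬change): {q0, q2, q3, q5, q6, q7}.
States satisfying AG (empty → AX (empty ∨ ¬change)): {q0}.
Every state reachable from q0 satisfies empty → AX (empty ∨ ¬change).
q0 ∈ Sat(AG (empty → AX (empty ∨ ¬change))).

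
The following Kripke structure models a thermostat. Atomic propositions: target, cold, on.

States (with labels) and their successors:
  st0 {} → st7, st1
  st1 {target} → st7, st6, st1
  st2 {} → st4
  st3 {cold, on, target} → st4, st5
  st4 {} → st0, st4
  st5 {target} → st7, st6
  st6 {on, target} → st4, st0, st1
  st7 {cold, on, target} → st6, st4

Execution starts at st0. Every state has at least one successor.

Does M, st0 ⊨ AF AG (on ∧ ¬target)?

States satisfying AG (on ∧ ¬target): ∅.
States satisfying AF AG (on ∧ ¬target): ∅.
There is a path from st0 along which AG (on ∧ ¬target) never holds.
st0 ∉ Sat(AF AG (on ∧ ¬target)).

No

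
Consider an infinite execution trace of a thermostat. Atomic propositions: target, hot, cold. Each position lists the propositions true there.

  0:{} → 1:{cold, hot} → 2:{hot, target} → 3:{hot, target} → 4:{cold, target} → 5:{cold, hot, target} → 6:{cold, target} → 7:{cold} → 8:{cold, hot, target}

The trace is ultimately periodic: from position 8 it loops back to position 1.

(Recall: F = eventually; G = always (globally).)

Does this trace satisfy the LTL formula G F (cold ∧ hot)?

F (cold ∧ hot) holds at every position 0..8, and those are all positions ever visited, so G F (cold ∧ hot) holds.

Holds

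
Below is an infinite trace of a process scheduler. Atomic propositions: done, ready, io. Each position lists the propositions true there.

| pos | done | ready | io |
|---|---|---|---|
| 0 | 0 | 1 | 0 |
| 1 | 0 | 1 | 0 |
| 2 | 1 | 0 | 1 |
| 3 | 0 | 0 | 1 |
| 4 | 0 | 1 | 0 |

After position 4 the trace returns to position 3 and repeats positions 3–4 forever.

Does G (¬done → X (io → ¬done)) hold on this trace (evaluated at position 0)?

¬done → X (io → ¬done) must hold at every position from 0 onward. It fails at position 1, so G (¬done → X (io → ¬done)) is false.
Positions where ¬done holds: 0, 1, 3, 4.
Check X (io → ¬done) at each: 0→ok, 1→fails, 3→ok, 4→ok.

Does not hold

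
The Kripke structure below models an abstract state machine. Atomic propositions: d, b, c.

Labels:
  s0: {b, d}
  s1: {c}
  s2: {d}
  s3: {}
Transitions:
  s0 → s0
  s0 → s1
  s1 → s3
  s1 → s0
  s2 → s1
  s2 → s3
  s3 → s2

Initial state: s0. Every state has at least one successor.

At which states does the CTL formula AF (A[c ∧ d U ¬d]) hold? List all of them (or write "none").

States satisfying A[c ∧ d U ¬d]: {s1, s3}.
States satisfying AF (A[c ∧ d U ¬d]): {s1, s2, s3}.

{s1, s2, s3}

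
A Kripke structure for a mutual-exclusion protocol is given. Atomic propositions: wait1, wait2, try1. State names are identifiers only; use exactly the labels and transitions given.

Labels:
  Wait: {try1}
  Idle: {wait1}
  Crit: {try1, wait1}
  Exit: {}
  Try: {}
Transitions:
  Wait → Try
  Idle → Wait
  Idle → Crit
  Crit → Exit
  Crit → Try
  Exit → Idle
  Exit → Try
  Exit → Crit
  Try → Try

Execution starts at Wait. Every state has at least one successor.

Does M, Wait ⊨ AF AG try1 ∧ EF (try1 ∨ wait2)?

States satisfying AG try1: ∅.
States satisfying AF AG try1: ∅.
States satisfying try1 ∨ wait2: {Wait, Crit}.
States satisfying EF (try1 ∨ wait2): {Wait, Idle, Crit, Exit}.
States satisfying AF AG try1 ∧ EF (try1 ∨ wait2): ∅.
Wait ∉ Sat(AF AG try1 ∧ EF (try1 ∨ wait2)).

Does not hold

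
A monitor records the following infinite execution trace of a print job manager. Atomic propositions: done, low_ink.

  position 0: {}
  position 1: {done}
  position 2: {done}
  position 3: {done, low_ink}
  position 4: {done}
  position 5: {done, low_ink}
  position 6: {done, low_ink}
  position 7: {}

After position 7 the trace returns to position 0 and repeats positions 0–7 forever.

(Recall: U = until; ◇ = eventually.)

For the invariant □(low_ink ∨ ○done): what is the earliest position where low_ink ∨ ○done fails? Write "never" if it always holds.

Check low_ink ∨ ○done at each position in order: 0 ✓, 1 ✓, 2 ✓, 3 ✓, 4 ✓, 5 ✓, 6 ✓.
At position 7 the labels are {} and the next position 0 has {}, so low_ink ∨ ○done is false there. This is the first violation.

7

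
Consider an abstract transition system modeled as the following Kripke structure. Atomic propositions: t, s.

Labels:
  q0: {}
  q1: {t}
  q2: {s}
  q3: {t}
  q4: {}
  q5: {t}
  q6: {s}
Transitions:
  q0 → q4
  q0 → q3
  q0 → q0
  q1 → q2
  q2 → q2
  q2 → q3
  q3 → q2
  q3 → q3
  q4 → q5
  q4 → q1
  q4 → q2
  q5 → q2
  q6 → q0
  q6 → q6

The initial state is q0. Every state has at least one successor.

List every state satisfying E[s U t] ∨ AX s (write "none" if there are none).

{q1, q2, q3, q5}

States satisfying s: {q2, q6}.
States satisfying t: {q1, q3, q5}.
States satisfying E[s U t]: {q1, q2, q3, q5}.
States satisfying AX s: {q1, q5}.
States satisfying E[s U t] ∨ AX s: {q1, q2, q3, q5}.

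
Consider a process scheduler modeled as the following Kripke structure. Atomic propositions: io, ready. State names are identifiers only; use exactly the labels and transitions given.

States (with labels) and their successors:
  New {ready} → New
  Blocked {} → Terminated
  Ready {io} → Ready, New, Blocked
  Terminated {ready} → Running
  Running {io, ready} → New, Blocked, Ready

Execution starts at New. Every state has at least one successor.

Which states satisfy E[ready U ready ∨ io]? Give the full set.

States satisfying ready: {New, Terminated, Running}.
States satisfying ready ∨ io: {New, Ready, Terminated, Running}.
States satisfying E[ready U ready ∨ io]: {New, Ready, Terminated, Running}.

{New, Ready, Terminated, Running}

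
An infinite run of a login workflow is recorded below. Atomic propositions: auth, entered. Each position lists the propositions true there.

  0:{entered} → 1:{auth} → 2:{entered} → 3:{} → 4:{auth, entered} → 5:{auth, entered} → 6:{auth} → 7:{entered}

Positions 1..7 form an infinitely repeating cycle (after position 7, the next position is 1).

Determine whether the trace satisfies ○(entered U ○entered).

The position after 0 is 1; entered U ○entered is true there.

Yes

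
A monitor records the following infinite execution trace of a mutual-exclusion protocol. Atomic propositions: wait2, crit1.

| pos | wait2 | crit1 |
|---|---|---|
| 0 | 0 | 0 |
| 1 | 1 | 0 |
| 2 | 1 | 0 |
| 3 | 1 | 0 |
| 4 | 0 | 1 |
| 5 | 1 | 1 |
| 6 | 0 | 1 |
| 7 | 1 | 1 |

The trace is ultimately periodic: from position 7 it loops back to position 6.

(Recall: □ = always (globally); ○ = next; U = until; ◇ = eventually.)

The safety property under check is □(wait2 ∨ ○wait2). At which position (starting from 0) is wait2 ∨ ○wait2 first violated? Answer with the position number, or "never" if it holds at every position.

never

wait2 ∨ ○wait2 holds at every position 0..7, and those are all the positions the trace ever visits, so the invariant □(wait2 ∨ ○wait2) is never violated.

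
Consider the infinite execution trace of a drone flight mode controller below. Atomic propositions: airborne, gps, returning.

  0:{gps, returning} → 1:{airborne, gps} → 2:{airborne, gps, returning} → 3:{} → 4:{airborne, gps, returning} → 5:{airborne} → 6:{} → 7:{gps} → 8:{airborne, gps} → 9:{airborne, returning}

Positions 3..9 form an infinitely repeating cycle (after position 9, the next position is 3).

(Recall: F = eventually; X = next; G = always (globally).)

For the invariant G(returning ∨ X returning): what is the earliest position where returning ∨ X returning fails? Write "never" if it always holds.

Check returning ∨ X returning at each position in order: 0 ✓, 1 ✓, 2 ✓, 3 ✓, 4 ✓.
At position 5 the labels are {airborne} and the next position 6 has {}, so returning ∨ X returning is false there. This is the first violation.

5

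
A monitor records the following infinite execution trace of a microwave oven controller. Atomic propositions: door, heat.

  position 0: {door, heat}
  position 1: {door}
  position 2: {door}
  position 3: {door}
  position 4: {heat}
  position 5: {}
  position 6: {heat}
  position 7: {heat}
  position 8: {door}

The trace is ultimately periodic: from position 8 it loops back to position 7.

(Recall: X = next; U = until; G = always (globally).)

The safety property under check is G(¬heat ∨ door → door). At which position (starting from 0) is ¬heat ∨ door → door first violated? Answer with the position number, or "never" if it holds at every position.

5

Check ¬heat ∨ door → door at each position in order: 0 ✓, 1 ✓, 2 ✓, 3 ✓, 4 ✓.
At position 5 the labels are {}, so ¬heat ∨ door → door is false there. This is the first violation.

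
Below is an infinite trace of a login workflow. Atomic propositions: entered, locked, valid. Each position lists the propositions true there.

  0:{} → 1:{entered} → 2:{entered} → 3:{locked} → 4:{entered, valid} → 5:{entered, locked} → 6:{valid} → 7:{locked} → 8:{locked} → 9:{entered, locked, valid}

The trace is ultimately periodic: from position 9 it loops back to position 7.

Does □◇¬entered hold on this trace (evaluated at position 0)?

◇¬entered holds at every position 0..9, and those are all positions ever visited, so □◇¬entered holds.

Yes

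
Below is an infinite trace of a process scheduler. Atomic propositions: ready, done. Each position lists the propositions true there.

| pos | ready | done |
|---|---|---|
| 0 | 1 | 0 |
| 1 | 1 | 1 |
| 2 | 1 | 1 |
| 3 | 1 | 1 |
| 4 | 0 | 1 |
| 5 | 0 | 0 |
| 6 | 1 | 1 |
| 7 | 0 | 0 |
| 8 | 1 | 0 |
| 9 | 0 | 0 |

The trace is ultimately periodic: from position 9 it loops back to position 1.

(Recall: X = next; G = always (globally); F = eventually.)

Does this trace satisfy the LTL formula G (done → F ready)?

Holds

done → F ready holds at every position 0..9, and those are all positions ever visited, so G (done → F ready) holds.
Positions where done holds: 1, 2, 3, 4, 6.
Check F ready at each: 1→ok, 2→ok, 3→ok, 4→ok, 6→ok.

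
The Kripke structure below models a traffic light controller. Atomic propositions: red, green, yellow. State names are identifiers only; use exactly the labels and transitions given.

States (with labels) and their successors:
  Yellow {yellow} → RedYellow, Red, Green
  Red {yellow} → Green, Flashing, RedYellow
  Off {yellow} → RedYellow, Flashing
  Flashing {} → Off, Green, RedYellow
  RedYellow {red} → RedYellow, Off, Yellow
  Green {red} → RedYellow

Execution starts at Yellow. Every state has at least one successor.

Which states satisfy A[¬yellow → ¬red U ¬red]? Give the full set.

{Yellow, Red, Off, Flashing}

States satisfying ¬yellow → ¬red: {Yellow, Red, Off, Flashing}.
States satisfying ¬red: {Yellow, Red, Off, Flashing}.
States satisfying A[¬yellow → ¬red U ¬red]: {Yellow, Red, Off, Flashing}.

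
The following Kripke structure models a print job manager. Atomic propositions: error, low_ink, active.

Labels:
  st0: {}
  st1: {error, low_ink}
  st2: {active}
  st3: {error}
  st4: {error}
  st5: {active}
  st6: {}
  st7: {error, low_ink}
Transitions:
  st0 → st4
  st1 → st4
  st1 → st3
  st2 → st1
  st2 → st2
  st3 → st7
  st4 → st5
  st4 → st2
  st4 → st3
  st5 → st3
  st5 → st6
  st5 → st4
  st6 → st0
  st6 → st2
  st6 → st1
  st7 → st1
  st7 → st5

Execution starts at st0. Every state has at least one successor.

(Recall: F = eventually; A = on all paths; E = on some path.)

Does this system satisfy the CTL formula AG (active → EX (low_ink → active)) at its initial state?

Yes

States satisfying active → EX (low_ink → active): {st0, st1, st2, st3, st4, st5, st6, st7}.
States satisfying AG (active → EX (low_ink → active)): {st0, st1, st2, st3, st4, st5, st6, st7}.
Every state reachable from st0 satisfies active → EX (low_ink → active).
st0 ∈ Sat(AG (active → EX (low_ink → active))).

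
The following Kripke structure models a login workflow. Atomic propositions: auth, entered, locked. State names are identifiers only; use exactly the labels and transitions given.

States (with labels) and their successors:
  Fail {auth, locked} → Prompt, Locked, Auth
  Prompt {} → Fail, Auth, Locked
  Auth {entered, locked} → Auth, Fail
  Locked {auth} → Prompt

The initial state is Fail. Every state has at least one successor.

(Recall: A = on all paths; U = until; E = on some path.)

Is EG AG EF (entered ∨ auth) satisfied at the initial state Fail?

States satisfying AG EF (entered ∨ auth): {Fail, Prompt, Auth, Locked}.
States satisfying EG AG EF (entered ∨ auth): {Fail, Prompt, Auth, Locked}.
Fail ∈ Sat(EG AG EF (entered ∨ auth)).

Holds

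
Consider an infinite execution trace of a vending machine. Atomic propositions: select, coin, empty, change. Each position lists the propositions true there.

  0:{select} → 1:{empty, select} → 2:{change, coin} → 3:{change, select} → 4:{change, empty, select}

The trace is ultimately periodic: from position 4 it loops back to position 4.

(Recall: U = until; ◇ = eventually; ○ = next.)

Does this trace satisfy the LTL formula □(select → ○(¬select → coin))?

Holds

select → ○(¬select → coin) holds at every position 0..4, and those are all positions ever visited, so □(select → ○(¬select → coin)) holds.
Positions where select holds: 0, 1, 3, 4.
Check ○(¬select → coin) at each: 0→ok, 1→ok, 3→ok, 4→ok.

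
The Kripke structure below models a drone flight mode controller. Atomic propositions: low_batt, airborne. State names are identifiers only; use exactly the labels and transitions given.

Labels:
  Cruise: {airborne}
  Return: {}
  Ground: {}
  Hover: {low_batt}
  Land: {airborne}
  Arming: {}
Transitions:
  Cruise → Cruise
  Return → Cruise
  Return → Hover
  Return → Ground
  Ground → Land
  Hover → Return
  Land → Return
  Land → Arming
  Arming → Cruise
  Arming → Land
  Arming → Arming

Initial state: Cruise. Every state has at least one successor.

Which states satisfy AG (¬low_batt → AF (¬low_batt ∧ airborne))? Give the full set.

{Cruise}

States satisfying ¬low_batt → AF (¬low_batt ∧ airborne): {Cruise, Ground, Hover, Land}.
States satisfying AG (¬low_batt → AF (¬low_batt ∧ airborne)): {Cruise}.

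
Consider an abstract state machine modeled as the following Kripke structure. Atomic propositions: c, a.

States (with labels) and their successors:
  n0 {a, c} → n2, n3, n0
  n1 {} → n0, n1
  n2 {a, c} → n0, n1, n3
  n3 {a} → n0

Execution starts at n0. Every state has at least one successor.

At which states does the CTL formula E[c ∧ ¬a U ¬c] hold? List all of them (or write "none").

{n1, n3}

States satisfying c ∧ ¬a: ∅.
States satisfying ¬c: {n1, n3}.
States satisfying E[c ∧ ¬a U ¬c]: {n1, n3}.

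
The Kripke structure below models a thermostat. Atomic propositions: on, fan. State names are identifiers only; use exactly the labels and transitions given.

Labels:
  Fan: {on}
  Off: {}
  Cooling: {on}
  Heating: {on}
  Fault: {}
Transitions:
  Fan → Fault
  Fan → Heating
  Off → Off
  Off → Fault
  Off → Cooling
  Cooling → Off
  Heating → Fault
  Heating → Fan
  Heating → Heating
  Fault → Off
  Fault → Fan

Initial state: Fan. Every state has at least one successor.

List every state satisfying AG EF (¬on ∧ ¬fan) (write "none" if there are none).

States satisfying EF (¬on ∧ ¬fan): {Fan, Off, Cooling, Heating, Fault}.
States satisfying AG EF (¬on ∧ ¬fan): {Fan, Off, Cooling, Heating, Fault}.

{Fan, Off, Cooling, Heating, Fault}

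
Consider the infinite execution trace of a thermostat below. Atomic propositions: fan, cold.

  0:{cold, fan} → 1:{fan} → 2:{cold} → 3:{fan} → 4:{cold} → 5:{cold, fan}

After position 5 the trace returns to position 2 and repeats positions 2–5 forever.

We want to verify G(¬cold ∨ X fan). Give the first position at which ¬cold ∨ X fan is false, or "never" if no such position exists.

5

Check ¬cold ∨ X fan at each position in order: 0 ✓, 1 ✓, 2 ✓, 3 ✓, 4 ✓.
At position 5 the labels are {cold, fan} and the next position 2 has {cold}, so ¬cold ∨ X fan is false there. This is the first violation.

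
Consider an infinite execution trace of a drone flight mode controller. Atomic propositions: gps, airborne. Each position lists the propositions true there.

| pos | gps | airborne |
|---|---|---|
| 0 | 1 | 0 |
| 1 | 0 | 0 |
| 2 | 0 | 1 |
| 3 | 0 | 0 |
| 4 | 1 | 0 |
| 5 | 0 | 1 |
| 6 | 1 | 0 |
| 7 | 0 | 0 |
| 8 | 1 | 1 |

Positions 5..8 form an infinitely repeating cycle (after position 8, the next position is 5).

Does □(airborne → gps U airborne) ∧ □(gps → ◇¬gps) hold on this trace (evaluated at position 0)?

airborne → gps U airborne holds at every position 0..8, and those are all positions ever visited, so □(airborne → gps U airborne) holds.
Positions where airborne holds: 2, 5, 8.
Check gps U airborne at each: 2→ok, 5→ok, 8→ok.
gps → ◇¬gps holds at every position 0..8, and those are all positions ever visited, so □(gps → ◇¬gps) holds.
Positions where gps holds: 0, 4, 6, 8.
Check ◇¬gps at each: 0→ok, 4→ok, 6→ok, 8→ok.
At position 0: □(airborne → gps U airborne) is true; □(gps → ◇¬gps) is true; so □(airborne → gps U airborne) ∧ □(gps → ◇¬gps) is true.

Yes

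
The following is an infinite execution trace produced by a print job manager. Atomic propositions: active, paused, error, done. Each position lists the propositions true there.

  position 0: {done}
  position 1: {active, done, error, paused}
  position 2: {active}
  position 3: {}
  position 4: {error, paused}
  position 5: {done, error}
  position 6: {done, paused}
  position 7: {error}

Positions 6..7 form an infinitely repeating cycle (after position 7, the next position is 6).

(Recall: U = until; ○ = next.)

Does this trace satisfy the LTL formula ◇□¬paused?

□¬paused is false at every position 0..7, so it never becomes true and ◇□¬paused fails.

No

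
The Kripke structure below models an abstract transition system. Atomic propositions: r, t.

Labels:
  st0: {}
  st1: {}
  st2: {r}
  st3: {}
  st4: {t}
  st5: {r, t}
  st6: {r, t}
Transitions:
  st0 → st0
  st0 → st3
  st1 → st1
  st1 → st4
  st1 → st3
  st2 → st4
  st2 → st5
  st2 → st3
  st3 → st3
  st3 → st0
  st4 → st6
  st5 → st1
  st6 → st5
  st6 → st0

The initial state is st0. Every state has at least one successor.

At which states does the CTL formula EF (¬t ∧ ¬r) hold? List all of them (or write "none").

{st0, st1, st2, st3, st4, st5, st6}

States satisfying ¬t ∧ ¬r: {st0, st1, st3}.
States satisfying EF (¬t ∧ ¬r): {st0, st1, st2, st3, st4, st5, st6}.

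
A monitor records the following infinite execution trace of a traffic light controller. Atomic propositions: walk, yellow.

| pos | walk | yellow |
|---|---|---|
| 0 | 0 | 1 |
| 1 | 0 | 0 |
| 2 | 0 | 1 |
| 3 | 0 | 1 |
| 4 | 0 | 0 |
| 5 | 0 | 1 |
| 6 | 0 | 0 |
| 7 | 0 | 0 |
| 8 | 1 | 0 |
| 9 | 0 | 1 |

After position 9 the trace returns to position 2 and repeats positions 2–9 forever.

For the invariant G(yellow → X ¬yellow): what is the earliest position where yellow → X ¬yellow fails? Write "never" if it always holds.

2

Check yellow → X ¬yellow at each position in order: 0 ✓, 1 ✓.
At position 2 the labels are {yellow} and the next position 3 has {yellow}, so yellow → X ¬yellow is false there. This is the first violation.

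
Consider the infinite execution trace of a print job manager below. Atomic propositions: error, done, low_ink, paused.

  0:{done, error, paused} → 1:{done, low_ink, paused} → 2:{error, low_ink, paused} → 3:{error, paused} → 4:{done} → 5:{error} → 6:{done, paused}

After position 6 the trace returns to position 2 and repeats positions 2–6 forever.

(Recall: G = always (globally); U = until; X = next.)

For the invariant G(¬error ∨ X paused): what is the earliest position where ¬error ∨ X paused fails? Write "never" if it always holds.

3

Check ¬error ∨ X paused at each position in order: 0 ✓, 1 ✓, 2 ✓.
At position 3 the labels are {error, paused} and the next position 4 has {done}, so ¬error ∨ X paused is false there. This is the first violation.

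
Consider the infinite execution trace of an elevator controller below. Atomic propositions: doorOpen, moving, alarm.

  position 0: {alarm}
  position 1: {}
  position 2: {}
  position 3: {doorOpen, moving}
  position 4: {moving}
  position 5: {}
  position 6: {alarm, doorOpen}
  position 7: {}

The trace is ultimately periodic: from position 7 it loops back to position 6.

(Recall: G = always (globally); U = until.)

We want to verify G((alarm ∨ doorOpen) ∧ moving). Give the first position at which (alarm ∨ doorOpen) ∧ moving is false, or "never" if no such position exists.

0

At position 0 the labels are {alarm}, so (alarm ∨ doorOpen) ∧ moving is false there. This is the first violation.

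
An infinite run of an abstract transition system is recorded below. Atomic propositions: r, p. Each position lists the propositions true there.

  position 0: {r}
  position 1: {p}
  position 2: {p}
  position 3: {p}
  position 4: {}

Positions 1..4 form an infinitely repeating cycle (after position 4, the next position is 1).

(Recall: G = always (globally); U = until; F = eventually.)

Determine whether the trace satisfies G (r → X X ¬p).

r → X X ¬p must hold at every position from 0 onward. It fails at position 0, so G (r → X X ¬p) is false.
Positions where r holds: 0.
Check X X ¬p at each: 0→fails.

Does not hold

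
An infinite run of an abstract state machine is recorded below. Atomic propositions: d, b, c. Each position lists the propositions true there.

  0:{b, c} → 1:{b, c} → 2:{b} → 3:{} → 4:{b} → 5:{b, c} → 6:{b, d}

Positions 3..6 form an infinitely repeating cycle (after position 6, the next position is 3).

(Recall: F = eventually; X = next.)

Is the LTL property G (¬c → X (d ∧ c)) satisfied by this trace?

Violated

¬c → X (d ∧ c) must hold at every position from 0 onward. It fails at position 2, so G (¬c → X (d ∧ c)) is false.
Positions where ¬c holds: 2, 3, 4, 6.
Check X (d ∧ c) at each: 2→fails, 3→fails, 4→fails, 6→fails.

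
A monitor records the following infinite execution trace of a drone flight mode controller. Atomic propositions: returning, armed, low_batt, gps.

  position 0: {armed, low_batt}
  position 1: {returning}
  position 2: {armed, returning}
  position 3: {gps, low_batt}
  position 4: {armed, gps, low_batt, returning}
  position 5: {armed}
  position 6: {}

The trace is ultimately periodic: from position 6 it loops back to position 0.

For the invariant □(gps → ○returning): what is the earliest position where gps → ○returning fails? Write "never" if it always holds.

Check gps → ○returning at each position in order: 0 ✓, 1 ✓, 2 ✓, 3 ✓.
At position 4 the labels are {armed, gps, low_batt, returning} and the next position 5 has {armed}, so gps → ○returning is false there. This is the first violation.

4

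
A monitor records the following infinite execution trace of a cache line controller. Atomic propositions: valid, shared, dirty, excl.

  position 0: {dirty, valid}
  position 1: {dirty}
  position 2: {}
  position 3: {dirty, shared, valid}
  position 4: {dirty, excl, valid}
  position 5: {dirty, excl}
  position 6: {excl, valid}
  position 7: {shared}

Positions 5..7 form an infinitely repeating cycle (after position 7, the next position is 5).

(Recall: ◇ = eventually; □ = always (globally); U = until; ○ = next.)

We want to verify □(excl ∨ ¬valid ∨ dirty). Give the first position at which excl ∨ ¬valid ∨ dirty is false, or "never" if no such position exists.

excl ∨ ¬valid ∨ dirty holds at every position 0..7, and those are all the positions the trace ever visits, so the invariant □(excl ∨ ¬valid ∨ dirty) is never violated.

never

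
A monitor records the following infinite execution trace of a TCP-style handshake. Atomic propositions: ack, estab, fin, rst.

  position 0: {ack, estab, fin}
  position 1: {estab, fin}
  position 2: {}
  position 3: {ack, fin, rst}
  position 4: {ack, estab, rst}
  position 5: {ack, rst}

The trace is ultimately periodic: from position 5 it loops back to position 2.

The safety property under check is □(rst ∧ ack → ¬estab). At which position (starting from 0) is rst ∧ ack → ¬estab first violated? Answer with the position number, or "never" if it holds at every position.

4

Check rst ∧ ack → ¬estab at each position in order: 0 ✓, 1 ✓, 2 ✓, 3 ✓.
At position 4 the labels are {ack, estab, rst}, so rst ∧ ack → ¬estab is false there. This is the first violation.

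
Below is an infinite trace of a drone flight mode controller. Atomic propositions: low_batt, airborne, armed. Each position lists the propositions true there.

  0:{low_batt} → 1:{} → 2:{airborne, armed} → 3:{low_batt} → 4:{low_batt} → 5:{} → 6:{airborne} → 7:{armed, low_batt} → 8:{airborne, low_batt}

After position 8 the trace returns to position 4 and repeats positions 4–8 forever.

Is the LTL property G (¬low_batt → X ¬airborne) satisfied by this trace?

¬low_batt → X ¬airborne must hold at every position from 0 onward. It fails at position 1, so G (¬low_batt → X ¬airborne) is false.
Positions where ¬low_batt holds: 1, 2, 5, 6.
Check X ¬airborne at each: 1→fails, 2→ok, 5→fails, 6→ok.

Does not hold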